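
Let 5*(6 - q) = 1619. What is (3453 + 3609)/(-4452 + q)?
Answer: -35310/23849 ≈ -1.4806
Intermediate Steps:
q = -1589/5 (q = 6 - ⅕*1619 = 6 - 1619/5 = -1589/5 ≈ -317.80)
(3453 + 3609)/(-4452 + q) = (3453 + 3609)/(-4452 - 1589/5) = 7062/(-23849/5) = 7062*(-5/23849) = -35310/23849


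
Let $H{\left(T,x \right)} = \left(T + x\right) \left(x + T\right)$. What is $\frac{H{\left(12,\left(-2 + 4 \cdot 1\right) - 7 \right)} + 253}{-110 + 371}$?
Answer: $\frac{302}{261} \approx 1.1571$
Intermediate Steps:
$H{\left(T,x \right)} = \left(T + x\right)^{2}$ ($H{\left(T,x \right)} = \left(T + x\right) \left(T + x\right) = \left(T + x\right)^{2}$)
$\frac{H{\left(12,\left(-2 + 4 \cdot 1\right) - 7 \right)} + 253}{-110 + 371} = \frac{\left(12 + \left(\left(-2 + 4 \cdot 1\right) - 7\right)\right)^{2} + 253}{-110 + 371} = \frac{\left(12 + \left(\left(-2 + 4\right) - 7\right)\right)^{2} + 253}{261} = \left(\left(12 + \left(2 - 7\right)\right)^{2} + 253\right) \frac{1}{261} = \left(\left(12 - 5\right)^{2} + 253\right) \frac{1}{261} = \left(7^{2} + 253\right) \frac{1}{261} = \left(49 + 253\right) \frac{1}{261} = 302 \cdot \frac{1}{261} = \frac{302}{261}$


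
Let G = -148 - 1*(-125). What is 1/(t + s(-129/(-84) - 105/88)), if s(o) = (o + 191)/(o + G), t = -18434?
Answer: -13957/257401205 ≈ -5.4223e-5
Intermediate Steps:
G = -23 (G = -148 + 125 = -23)
s(o) = (191 + o)/(-23 + o) (s(o) = (o + 191)/(o - 23) = (191 + o)/(-23 + o))
1/(t + s(-129/(-84) - 105/88)) = 1/(-18434 + (191 + (-129/(-84) - 105/88))/(-23 + (-129/(-84) - 105/88))) = 1/(-18434 + (191 + (-129*(-1/84) - 105*1/88))/(-23 + (-129*(-1/84) - 105*1/88))) = 1/(-18434 + (191 + (43/28 - 105/88))/(-23 + (43/28 - 105/88))) = 1/(-18434 + (191 + 211/616)/(-23 + 211/616)) = 1/(-18434 + (117867/616)/(-13957/616)) = 1/(-18434 - 616/13957*117867/616) = 1/(-18434 - 117867/13957) = 1/(-257401205/13957) = -13957/257401205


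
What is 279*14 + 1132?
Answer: 5038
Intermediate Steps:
279*14 + 1132 = 3906 + 1132 = 5038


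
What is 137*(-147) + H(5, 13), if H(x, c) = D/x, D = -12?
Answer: -100707/5 ≈ -20141.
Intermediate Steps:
H(x, c) = -12/x
137*(-147) + H(5, 13) = 137*(-147) - 12/5 = -20139 - 12*⅕ = -20139 - 12/5 = -100707/5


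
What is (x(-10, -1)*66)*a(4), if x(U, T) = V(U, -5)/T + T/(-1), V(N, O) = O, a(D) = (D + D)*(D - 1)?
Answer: 9504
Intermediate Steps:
a(D) = 2*D*(-1 + D) (a(D) = (2*D)*(-1 + D) = 2*D*(-1 + D))
x(U, T) = -T - 5/T (x(U, T) = -5/T + T/(-1) = -5/T + T*(-1) = -5/T - T = -T - 5/T)
(x(-10, -1)*66)*a(4) = ((-1*(-1) - 5/(-1))*66)*(2*4*(-1 + 4)) = ((1 - 5*(-1))*66)*(2*4*3) = ((1 + 5)*66)*24 = (6*66)*24 = 396*24 = 9504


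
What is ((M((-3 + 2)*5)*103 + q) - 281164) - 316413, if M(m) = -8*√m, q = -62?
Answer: -597639 - 824*I*√5 ≈ -5.9764e+5 - 1842.5*I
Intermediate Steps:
((M((-3 + 2)*5)*103 + q) - 281164) - 316413 = ((-8*√5*√(-3 + 2)*103 - 62) - 281164) - 316413 = ((-8*I*√5*103 - 62) - 281164) - 316413 = ((-824*I*√5 - 62) - 281164) - 316413 = ((-62 - 824*I*√5) - 281164) - 316413 = (-281226 - 824*I*√5) - 316413 = -597639 - 824*I*√5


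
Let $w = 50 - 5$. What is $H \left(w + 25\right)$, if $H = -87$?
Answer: $-6090$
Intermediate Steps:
$w = 45$
$H \left(w + 25\right) = - 87 \left(45 + 25\right) = \left(-87\right) 70 = -6090$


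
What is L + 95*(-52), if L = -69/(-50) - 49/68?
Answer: -8396879/1700 ≈ -4939.3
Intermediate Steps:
L = 1121/1700 (L = -69*(-1/50) - 49*1/68 = 69/50 - 49/68 = 1121/1700 ≈ 0.65941)
L + 95*(-52) = 1121/1700 + 95*(-52) = 1121/1700 - 4940 = -8396879/1700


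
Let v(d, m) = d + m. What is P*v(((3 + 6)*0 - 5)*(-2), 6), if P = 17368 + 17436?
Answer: 556864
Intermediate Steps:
P = 34804
P*v(((3 + 6)*0 - 5)*(-2), 6) = 34804*(((3 + 6)*0 - 5)*(-2) + 6) = 34804*((9*0 - 5)*(-2) + 6) = 34804*((0 - 5)*(-2) + 6) = 34804*(-5*(-2) + 6) = 34804*(10 + 6) = 34804*16 = 556864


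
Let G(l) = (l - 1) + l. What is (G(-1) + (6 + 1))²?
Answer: 16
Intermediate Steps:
G(l) = -1 + 2*l (G(l) = (-1 + l) + l = -1 + 2*l)
(G(-1) + (6 + 1))² = ((-1 + 2*(-1)) + (6 + 1))² = ((-1 - 2) + 7)² = (-3 + 7)² = 4² = 16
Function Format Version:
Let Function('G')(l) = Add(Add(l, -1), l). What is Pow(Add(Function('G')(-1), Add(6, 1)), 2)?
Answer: 16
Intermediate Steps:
Function('G')(l) = Add(-1, Mul(2, l)) (Function('G')(l) = Add(Add(-1, l), l) = Add(-1, Mul(2, l)))
Pow(Add(Function('G')(-1), Add(6, 1)), 2) = Pow(Add(Add(-1, Mul(2, -1)), Add(6, 1)), 2) = Pow(Add(Add(-1, -2), 7), 2) = Pow(Add(-3, 7), 2) = Pow(4, 2) = 16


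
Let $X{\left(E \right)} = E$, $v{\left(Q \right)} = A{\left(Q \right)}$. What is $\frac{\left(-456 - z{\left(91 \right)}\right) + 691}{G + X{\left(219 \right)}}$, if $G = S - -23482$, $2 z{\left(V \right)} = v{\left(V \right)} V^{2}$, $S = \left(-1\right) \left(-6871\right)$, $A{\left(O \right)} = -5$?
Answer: $\frac{41875}{61144} \approx 0.68486$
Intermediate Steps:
$v{\left(Q \right)} = -5$
$S = 6871$
$z{\left(V \right)} = - \frac{5 V^{2}}{2}$ ($z{\left(V \right)} = \frac{\left(-5\right) V^{2}}{2} = - \frac{5 V^{2}}{2}$)
$G = 30353$ ($G = 6871 - -23482 = 6871 + 23482 = 30353$)
$\frac{\left(-456 - z{\left(91 \right)}\right) + 691}{G + X{\left(219 \right)}} = \frac{\left(-456 - - \frac{5 \cdot 91^{2}}{2}\right) + 691}{30353 + 219} = \frac{\left(-456 - \left(- \frac{5}{2}\right) 8281\right) + 691}{30572} = \left(\left(-456 - - \frac{41405}{2}\right) + 691\right) \frac{1}{30572} = \left(\left(-456 + \frac{41405}{2}\right) + 691\right) \frac{1}{30572} = \left(\frac{40493}{2} + 691\right) \frac{1}{30572} = \frac{41875}{2} \cdot \frac{1}{30572} = \frac{41875}{61144}$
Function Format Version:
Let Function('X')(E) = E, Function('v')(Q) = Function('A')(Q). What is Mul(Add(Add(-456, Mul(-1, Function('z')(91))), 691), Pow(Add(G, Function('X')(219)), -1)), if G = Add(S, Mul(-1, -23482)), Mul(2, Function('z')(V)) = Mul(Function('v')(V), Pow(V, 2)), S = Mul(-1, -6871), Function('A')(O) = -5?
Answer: Rational(41875, 61144) ≈ 0.68486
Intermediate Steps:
Function('v')(Q) = -5
S = 6871
Function('z')(V) = Mul(Rational(-5, 2), Pow(V, 2)) (Function('z')(V) = Mul(Rational(1, 2), Mul(-5, Pow(V, 2))) = Mul(Rational(-5, 2), Pow(V, 2)))
G = 30353 (G = Add(6871, Mul(-1, -23482)) = Add(6871, 23482) = 30353)
Mul(Add(Add(-456, Mul(-1, Function('z')(91))), 691), Pow(Add(G, Function('X')(219)), -1)) = Mul(Add(Add(-456, Mul(-1, Mul(Rational(-5, 2), Pow(91, 2)))), 691), Pow(Add(30353, 219), -1)) = Mul(Add(Add(-456, Mul(-1, Mul(Rational(-5, 2), 8281))), 691), Pow(30572, -1)) = Mul(Add(Add(-456, Mul(-1, Rational(-41405, 2))), 691), Rational(1, 30572)) = Mul(Add(Add(-456, Rational(41405, 2)), 691), Rational(1, 30572)) = Mul(Add(Rational(40493, 2), 691), Rational(1, 30572)) = Mul(Rational(41875, 2), Rational(1, 30572)) = Rational(41875, 61144)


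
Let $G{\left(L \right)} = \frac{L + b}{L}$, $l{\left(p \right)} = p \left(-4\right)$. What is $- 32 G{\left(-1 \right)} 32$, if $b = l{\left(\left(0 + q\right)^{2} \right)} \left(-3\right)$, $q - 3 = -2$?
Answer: $11264$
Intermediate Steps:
$q = 1$ ($q = 3 - 2 = 1$)
$l{\left(p \right)} = - 4 p$
$b = 12$ ($b = - 4 \left(0 + 1\right)^{2} \left(-3\right) = - 4 \cdot 1^{2} \left(-3\right) = \left(-4\right) 1 \left(-3\right) = \left(-4\right) \left(-3\right) = 12$)
$G{\left(L \right)} = \frac{12 + L}{L}$ ($G{\left(L \right)} = \frac{L + 12}{L} = \frac{12 + L}{L}$)
$- 32 G{\left(-1 \right)} 32 = - 32 \frac{12 - 1}{-1} \cdot 32 = - 32 \left(\left(-1\right) 11\right) 32 = \left(-32\right) \left(-11\right) 32 = 352 \cdot 32 = 11264$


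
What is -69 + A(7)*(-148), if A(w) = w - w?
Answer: -69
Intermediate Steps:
A(w) = 0
-69 + A(7)*(-148) = -69 + 0*(-148) = -69 + 0 = -69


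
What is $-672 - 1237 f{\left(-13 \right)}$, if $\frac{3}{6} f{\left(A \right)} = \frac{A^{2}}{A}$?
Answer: $31490$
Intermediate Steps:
$f{\left(A \right)} = 2 A$ ($f{\left(A \right)} = 2 \frac{A^{2}}{A} = 2 A$)
$-672 - 1237 f{\left(-13 \right)} = -672 - 1237 \cdot 2 \left(-13\right) = -672 - -32162 = -672 + 32162 = 31490$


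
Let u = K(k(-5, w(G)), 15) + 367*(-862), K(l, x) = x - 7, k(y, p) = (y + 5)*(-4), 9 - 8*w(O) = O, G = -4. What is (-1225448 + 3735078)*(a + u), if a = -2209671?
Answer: -6339368043710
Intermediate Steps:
w(O) = 9/8 - O/8
k(y, p) = -20 - 4*y (k(y, p) = (5 + y)*(-4) = -20 - 4*y)
K(l, x) = -7 + x
u = -316346 (u = (-7 + 15) + 367*(-862) = 8 - 316354 = -316346)
(-1225448 + 3735078)*(a + u) = (-1225448 + 3735078)*(-2209671 - 316346) = 2509630*(-2526017) = -6339368043710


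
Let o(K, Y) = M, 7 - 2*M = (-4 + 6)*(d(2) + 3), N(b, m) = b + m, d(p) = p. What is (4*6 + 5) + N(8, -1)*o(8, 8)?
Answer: 37/2 ≈ 18.500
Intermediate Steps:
M = -3/2 (M = 7/2 - (-4 + 6)*(2 + 3)/2 = 7/2 - 5 = -3/2 ≈ -1.5000)
o(K, Y) = -3/2
(4*6 + 5) + N(8, -1)*o(8, 8) = (4*6 + 5) + (8 - 1)*(-3/2) = (24 + 5) + 7*(-3/2) = 29 - 21/2 = 37/2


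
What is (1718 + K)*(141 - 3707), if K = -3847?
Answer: 7592014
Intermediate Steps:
(1718 + K)*(141 - 3707) = (1718 - 3847)*(141 - 3707) = -2129*(-3566) = 7592014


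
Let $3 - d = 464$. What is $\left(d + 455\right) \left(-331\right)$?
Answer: $1986$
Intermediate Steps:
$d = -461$ ($d = 3 - 464 = -461$)
$\left(d + 455\right) \left(-331\right) = \left(-461 + 455\right) \left(-331\right) = \left(-6\right) \left(-331\right) = 1986$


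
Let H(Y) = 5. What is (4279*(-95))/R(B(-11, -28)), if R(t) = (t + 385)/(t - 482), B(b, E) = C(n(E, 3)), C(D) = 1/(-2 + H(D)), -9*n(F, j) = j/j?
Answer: 2032525/4 ≈ 5.0813e+5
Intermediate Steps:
n(F, j) = -1/9 (n(F, j) = -j/(9*j) = -1/9*1 = -1/9)
C(D) = 1/3 (C(D) = 1/(-2 + 5) = 1/3)
B(b, E) = 1/3
R(t) = (385 + t)/(-482 + t)
(4279*(-95))/R(B(-11, -28)) = (4279*(-95))/(((385 + 1/3)/(-482 + 1/3))) = -406505/((1156/3)/(-1445/3)) = -406505/((-3/1445*1156/3)) = -406505/(-4/5) = -406505*(-5/4) = 2032525/4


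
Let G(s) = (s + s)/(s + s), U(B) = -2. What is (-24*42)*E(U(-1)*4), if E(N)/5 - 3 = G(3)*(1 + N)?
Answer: 20160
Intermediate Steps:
G(s) = 1 (G(s) = (2*s)/((2*s)) = (2*s)*(1/(2*s)) = 1)
E(N) = 20 + 5*N (E(N) = 15 + 5*(1*(1 + N)) = 15 + 5*(1 + N) = 15 + (5 + 5*N) = 20 + 5*N)
(-24*42)*E(U(-1)*4) = (-24*42)*(20 + 5*(-2*4)) = -1008*(20 + 5*(-8)) = -1008*(20 - 40) = -1008*(-20) = 20160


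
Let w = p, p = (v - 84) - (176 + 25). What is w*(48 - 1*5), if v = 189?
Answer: -4128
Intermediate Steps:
p = -96 (p = (189 - 84) - (176 + 25) = 105 - 1*201 = 105 - 201 = -96)
w = -96
w*(48 - 1*5) = -96*(48 - 1*5) = -96*(48 - 5) = -96*43 = -4128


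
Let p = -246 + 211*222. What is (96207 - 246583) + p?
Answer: -103780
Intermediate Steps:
p = 46596 (p = -246 + 46842 = 46596)
(96207 - 246583) + p = (96207 - 246583) + 46596 = -150376 + 46596 = -103780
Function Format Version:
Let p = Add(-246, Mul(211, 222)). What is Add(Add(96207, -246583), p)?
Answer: -103780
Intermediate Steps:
p = 46596 (p = Add(-246, 46842) = 46596)
Add(Add(96207, -246583), p) = Add(Add(96207, -246583), 46596) = Add(-150376, 46596) = -103780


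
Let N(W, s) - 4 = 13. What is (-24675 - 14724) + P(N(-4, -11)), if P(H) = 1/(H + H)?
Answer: -1339565/34 ≈ -39399.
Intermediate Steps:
N(W, s) = 17 (N(W, s) = 4 + 13 = 17)
P(H) = 1/(2*H)
(-24675 - 14724) + P(N(-4, -11)) = (-24675 - 14724) + (1/2)/17 = -39399 + (1/2)*(1/17) = -39399 + 1/34 = -1339565/34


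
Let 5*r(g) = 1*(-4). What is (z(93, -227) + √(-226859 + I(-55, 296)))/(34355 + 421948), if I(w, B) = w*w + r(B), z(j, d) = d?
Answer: -227/456303 + I*√5595870/2281515 ≈ -0.00049748 + 0.0010368*I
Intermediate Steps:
r(g) = -⅘ (r(g) = (1*(-4))/5 = (⅕)*(-4) = -⅘)
I(w, B) = -⅘ + w² (I(w, B) = w*w - ⅘ = w² - ⅘ = -⅘ + w²)
(z(93, -227) + √(-226859 + I(-55, 296)))/(34355 + 421948) = (-227 + √(-226859 + (-⅘ + (-55)²)))/(34355 + 421948) = (-227 + √(-226859 + (-⅘ + 3025)))/456303 = (-227 + √(-226859 + 15121/5))*(1/456303) = (-227 + √(-1119174/5))*(1/456303) = (-227 + I*√5595870/5)*(1/456303) = -227/456303 + I*√5595870/2281515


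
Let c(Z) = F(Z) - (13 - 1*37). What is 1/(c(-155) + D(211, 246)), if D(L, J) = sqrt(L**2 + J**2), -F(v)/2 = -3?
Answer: -30/104137 + sqrt(105037)/104137 ≈ 0.0028241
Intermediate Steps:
F(v) = 6 (F(v) = -2*(-3) = 6)
D(L, J) = sqrt(J**2 + L**2)
c(Z) = 30 (c(Z) = 6 - (13 - 1*37) = 6 - (13 - 37) = 6 - 1*(-24) = 6 + 24 = 30)
1/(c(-155) + D(211, 246)) = 1/(30 + sqrt(246**2 + 211**2)) = 1/(30 + sqrt(60516 + 44521)) = 1/(30 + sqrt(105037))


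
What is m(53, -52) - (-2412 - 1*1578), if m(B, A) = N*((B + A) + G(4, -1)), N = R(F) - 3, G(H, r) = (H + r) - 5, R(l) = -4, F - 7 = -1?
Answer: 3997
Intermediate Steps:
F = 6 (F = 7 - 1 = 6)
G(H, r) = -5 + H + r
N = -7 (N = -4 - 3 = -7)
m(B, A) = 14 - 7*A - 7*B (m(B, A) = -7*((B + A) + (-5 + 4 - 1)) = -7*((A + B) - 2) = -7*(-2 + A + B) = 14 - 7*A - 7*B)
m(53, -52) - (-2412 - 1*1578) = (14 - 7*(-52) - 7*53) - (-2412 - 1*1578) = (14 + 364 - 371) - (-2412 - 1578) = 7 - 1*(-3990) = 7 + 3990 = 3997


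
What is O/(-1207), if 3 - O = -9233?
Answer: -9236/1207 ≈ -7.6520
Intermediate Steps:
O = 9236 (O = 3 - 1*(-9233) = 3 + 9233 = 9236)
O/(-1207) = 9236/(-1207) = 9236*(-1/1207) = -9236/1207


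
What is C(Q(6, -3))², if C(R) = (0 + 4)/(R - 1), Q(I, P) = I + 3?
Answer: ¼ ≈ 0.25000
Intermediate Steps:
Q(I, P) = 3 + I
C(R) = 4/(-1 + R)
C(Q(6, -3))² = (4/(-1 + (3 + 6)))² = (4/(-1 + 9))² = (4/8)² = (4*(⅛))² = (½)² = ¼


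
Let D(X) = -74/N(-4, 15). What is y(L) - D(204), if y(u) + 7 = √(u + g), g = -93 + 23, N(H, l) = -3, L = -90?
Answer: -95/3 + 4*I*√10 ≈ -31.667 + 12.649*I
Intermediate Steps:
D(X) = 74/3 (D(X) = -74/(-3) = -74*(-⅓) = 74/3)
g = -70
y(u) = -7 + √(-70 + u) (y(u) = -7 + √(u - 70) = -7 + √(-70 + u))
y(L) - D(204) = (-7 + √(-70 - 90)) - 1*74/3 = (-7 + √(-160)) - 74/3 = (-7 + 4*I*√10) - 74/3 = -95/3 + 4*I*√10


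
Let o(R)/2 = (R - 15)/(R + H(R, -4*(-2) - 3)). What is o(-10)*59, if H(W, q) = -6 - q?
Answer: 2950/21 ≈ 140.48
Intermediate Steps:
o(R) = 2*(-15 + R)/(-11 + R) (o(R) = 2*((R - 15)/(R + (-6 - (-4*(-2) - 3)))) = 2*((-15 + R)/(R + (-6 - (8 - 3)))) = 2*((-15 + R)/(R + (-6 - 1*5))) = 2*((-15 + R)/(R + (-6 - 5))) = 2*((-15 + R)/(R - 11)) = 2*((-15 + R)/(-11 + R)) = 2*(-15 + R)/(-11 + R))
o(-10)*59 = (2*(-15 - 10)/(-11 - 10))*59 = (2*(-25)/(-21))*59 = (2*(-1/21)*(-25))*59 = (50/21)*59 = 2950/21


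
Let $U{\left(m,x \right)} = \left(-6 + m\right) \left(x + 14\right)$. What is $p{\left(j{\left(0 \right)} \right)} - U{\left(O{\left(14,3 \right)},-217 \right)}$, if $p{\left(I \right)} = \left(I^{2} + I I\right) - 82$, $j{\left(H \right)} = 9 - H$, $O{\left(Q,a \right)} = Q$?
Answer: $1704$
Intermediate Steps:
$p{\left(I \right)} = -82 + 2 I^{2}$ ($p{\left(I \right)} = \left(I^{2} + I^{2}\right) - 82 = 2 I^{2} - 82 = -82 + 2 I^{2}$)
$U{\left(m,x \right)} = \left(-6 + m\right) \left(14 + x\right)$
$p{\left(j{\left(0 \right)} \right)} - U{\left(O{\left(14,3 \right)},-217 \right)} = \left(-82 + 2 \left(9 - 0\right)^{2}\right) - \left(-84 - -1302 + 14 \cdot 14 + 14 \left(-217\right)\right) = \left(-82 + 2 \left(9 + 0\right)^{2}\right) - \left(-84 + 1302 + 196 - 3038\right) = \left(-82 + 2 \cdot 9^{2}\right) - -1624 = \left(-82 + 2 \cdot 81\right) + 1624 = \left(-82 + 162\right) + 1624 = 80 + 1624 = 1704$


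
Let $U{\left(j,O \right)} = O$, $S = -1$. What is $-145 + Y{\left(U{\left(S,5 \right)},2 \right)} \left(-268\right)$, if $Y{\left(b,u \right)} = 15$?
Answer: $-4165$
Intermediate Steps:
$-145 + Y{\left(U{\left(S,5 \right)},2 \right)} \left(-268\right) = -145 + 15 \left(-268\right) = -145 - 4020 = -4165$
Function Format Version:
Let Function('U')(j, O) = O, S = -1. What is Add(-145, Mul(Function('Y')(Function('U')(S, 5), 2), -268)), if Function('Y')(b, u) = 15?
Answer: -4165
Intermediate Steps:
Add(-145, Mul(Function('Y')(Function('U')(S, 5), 2), -268)) = Add(-145, Mul(15, -268)) = Add(-145, -4020) = -4165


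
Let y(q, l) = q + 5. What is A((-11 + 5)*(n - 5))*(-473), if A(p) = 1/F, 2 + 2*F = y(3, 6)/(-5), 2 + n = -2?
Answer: 2365/9 ≈ 262.78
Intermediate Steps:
n = -4 (n = -2 - 2 = -4)
y(q, l) = 5 + q
F = -9/5 (F = -1 + ((5 + 3)/(-5))/2 = -1 + (8*(-1/5))/2 = -1 + (1/2)*(-8/5) = -1 - 4/5 = -9/5 ≈ -1.8000)
A(p) = -5/9 (A(p) = 1/(-9/5) = -5/9)
A((-11 + 5)*(n - 5))*(-473) = -5/9*(-473) = 2365/9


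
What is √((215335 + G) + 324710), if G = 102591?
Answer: 6*√17851 ≈ 801.65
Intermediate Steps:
√((215335 + G) + 324710) = √((215335 + 102591) + 324710) = √(317926 + 324710) = √642636 = 6*√17851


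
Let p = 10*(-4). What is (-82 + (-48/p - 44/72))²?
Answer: 53684929/8100 ≈ 6627.8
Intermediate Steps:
p = -40
(-82 + (-48/p - 44/72))² = (-82 + (-48/(-40) - 44/72))² = (-82 + (-48*(-1/40) - 44*1/72))² = (-82 + (6/5 - 11/18))² = (-82 + 53/90)² = (-7327/90)² = 53684929/8100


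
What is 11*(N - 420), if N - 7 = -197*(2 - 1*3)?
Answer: -2376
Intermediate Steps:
N = 204 (N = 7 - 197*(2 - 1*3) = 7 - 197*(2 - 3) = 7 - 197*(-1) = 7 + 197 = 204)
11*(N - 420) = 11*(204 - 420) = 11*(-216) = -2376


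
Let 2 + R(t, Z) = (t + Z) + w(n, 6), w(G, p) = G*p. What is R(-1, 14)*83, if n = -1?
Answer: 415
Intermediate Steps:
R(t, Z) = -8 + Z + t (R(t, Z) = -2 + ((t + Z) - 1*6) = -2 + ((Z + t) - 6) = -2 + (-6 + Z + t) = -8 + Z + t)
R(-1, 14)*83 = (-8 + 14 - 1)*83 = 5*83 = 415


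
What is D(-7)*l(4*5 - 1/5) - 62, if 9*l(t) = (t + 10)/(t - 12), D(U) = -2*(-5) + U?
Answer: -7105/117 ≈ -60.727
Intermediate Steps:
D(U) = 10 + U
l(t) = (10 + t)/(9*(-12 + t)) (l(t) = ((t + 10)/(t - 12))/9 = ((10 + t)/(-12 + t))/9 = (10 + t)/(9*(-12 + t)))
D(-7)*l(4*5 - 1/5) - 62 = (10 - 7)*((10 + (4*5 - 1/5))/(9*(-12 + (4*5 - 1/5)))) - 62 = 3*((10 + (20 - 1*⅕))/(9*(-12 + (20 - 1*⅕)))) - 62 = 3*((10 + (20 - ⅕))/(9*(-12 + (20 - ⅕)))) - 62 = 3*((10 + 99/5)/(9*(-12 + 99/5))) - 62 = 3*((⅑)*(149/5)/(39/5)) - 62 = 3*((⅑)*(5/39)*(149/5)) - 62 = 3*(149/351) - 62 = 149/117 - 62 = -7105/117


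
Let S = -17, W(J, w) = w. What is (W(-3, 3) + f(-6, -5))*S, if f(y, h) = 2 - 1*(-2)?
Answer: -119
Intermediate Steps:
f(y, h) = 4 (f(y, h) = 2 + 2 = 4)
(W(-3, 3) + f(-6, -5))*S = (3 + 4)*(-17) = 7*(-17) = -119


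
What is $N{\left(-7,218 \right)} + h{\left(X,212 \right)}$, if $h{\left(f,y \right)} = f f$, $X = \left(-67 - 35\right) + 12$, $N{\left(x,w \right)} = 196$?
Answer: $8296$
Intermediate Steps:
$X = -90$ ($X = -102 + 12 = -90$)
$h{\left(f,y \right)} = f^{2}$
$N{\left(-7,218 \right)} + h{\left(X,212 \right)} = 196 + \left(-90\right)^{2} = 196 + 8100 = 8296$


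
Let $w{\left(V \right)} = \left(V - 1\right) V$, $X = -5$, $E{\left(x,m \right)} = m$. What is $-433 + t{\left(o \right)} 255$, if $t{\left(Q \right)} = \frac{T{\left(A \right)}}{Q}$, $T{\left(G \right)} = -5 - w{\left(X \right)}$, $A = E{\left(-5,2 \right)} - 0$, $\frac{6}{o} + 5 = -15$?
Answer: $29317$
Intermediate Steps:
$o = - \frac{3}{10}$ ($o = \frac{6}{-5 - 15} = \frac{6}{-20} = 6 \left(- \frac{1}{20}\right) = - \frac{3}{10} \approx -0.3$)
$w{\left(V \right)} = V \left(-1 + V\right)$ ($w{\left(V \right)} = \left(-1 + V\right) V = V \left(-1 + V\right)$)
$A = 2$ ($A = 2 - 0 = 2 + 0 = 2$)
$T{\left(G \right)} = -35$ ($T{\left(G \right)} = -5 - - 5 \left(-1 - 5\right) = -5 - \left(-5\right) \left(-6\right) = -5 - 30 = -35$)
$t{\left(Q \right)} = - \frac{35}{Q}$
$-433 + t{\left(o \right)} 255 = -433 + - \frac{35}{- \frac{3}{10}} \cdot 255 = -433 + \left(-35\right) \left(- \frac{10}{3}\right) 255 = -433 + \frac{350}{3} \cdot 255 = -433 + 29750 = 29317$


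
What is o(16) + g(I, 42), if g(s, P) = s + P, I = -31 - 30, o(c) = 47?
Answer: 28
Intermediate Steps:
I = -61
g(s, P) = P + s
o(16) + g(I, 42) = 47 + (42 - 61) = 47 - 19 = 28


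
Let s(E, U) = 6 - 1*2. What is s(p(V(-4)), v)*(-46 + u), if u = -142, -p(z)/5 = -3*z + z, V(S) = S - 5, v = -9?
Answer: -752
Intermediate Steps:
V(S) = -5 + S
p(z) = 10*z (p(z) = -5*(-3*z + z) = -(-10)*z = 10*z)
s(E, U) = 4 (s(E, U) = 6 - 2 = 4)
s(p(V(-4)), v)*(-46 + u) = 4*(-46 - 142) = 4*(-188) = -752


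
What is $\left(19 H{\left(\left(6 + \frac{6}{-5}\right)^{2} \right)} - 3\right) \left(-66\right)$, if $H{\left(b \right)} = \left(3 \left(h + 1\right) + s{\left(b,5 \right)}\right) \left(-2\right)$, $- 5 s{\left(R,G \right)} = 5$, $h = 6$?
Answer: $50358$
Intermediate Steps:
$s{\left(R,G \right)} = -1$ ($s{\left(R,G \right)} = \left(- \frac{1}{5}\right) 5 = -1$)
$H{\left(b \right)} = -40$ ($H{\left(b \right)} = \left(3 \left(6 + 1\right) - 1\right) \left(-2\right) = \left(3 \cdot 7 - 1\right) \left(-2\right) = \left(21 - 1\right) \left(-2\right) = 20 \left(-2\right) = -40$)
$\left(19 H{\left(\left(6 + \frac{6}{-5}\right)^{2} \right)} - 3\right) \left(-66\right) = \left(19 \left(-40\right) - 3\right) \left(-66\right) = \left(-760 - 3\right) \left(-66\right) = \left(-763\right) \left(-66\right) = 50358$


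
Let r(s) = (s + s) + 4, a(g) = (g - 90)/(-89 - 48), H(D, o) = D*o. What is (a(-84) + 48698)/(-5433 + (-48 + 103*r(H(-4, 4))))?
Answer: -1334360/229201 ≈ -5.8218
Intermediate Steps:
a(g) = 90/137 - g/137 (a(g) = (-90 + g)/(-137) = (-90 + g)*(-1/137) = 90/137 - g/137)
r(s) = 4 + 2*s (r(s) = 2*s + 4 = 4 + 2*s)
(a(-84) + 48698)/(-5433 + (-48 + 103*r(H(-4, 4)))) = ((90/137 - 1/137*(-84)) + 48698)/(-5433 + (-48 + 103*(4 + 2*(-4*4)))) = ((90/137 + 84/137) + 48698)/(-5433 + (-48 + 103*(4 + 2*(-16)))) = (174/137 + 48698)/(-5433 + (-48 + 103*(4 - 32))) = 6671800/(137*(-5433 + (-48 + 103*(-28)))) = 6671800/(137*(-5433 + (-48 - 2884))) = 6671800/(137*(-5433 - 2932)) = (6671800/137)/(-8365) = (6671800/137)*(-1/8365) = -1334360/229201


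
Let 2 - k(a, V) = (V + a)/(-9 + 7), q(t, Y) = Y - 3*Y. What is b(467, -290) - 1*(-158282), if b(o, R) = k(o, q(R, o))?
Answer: 316101/2 ≈ 1.5805e+5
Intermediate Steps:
q(t, Y) = -2*Y
k(a, V) = 2 + V/2 + a/2 (k(a, V) = 2 - (V + a)/(-9 + 7) = 2 - (V + a)/(-2) = 2 - (V + a)*(-1)/2 = 2 - (-V/2 - a/2) = 2 + (V/2 + a/2) = 2 + V/2 + a/2)
b(o, R) = 2 - o/2 (b(o, R) = 2 + (-2*o)/2 + o/2 = 2 - o + o/2 = 2 - o/2)
b(467, -290) - 1*(-158282) = (2 - ½*467) - 1*(-158282) = (2 - 467/2) + 158282 = -463/2 + 158282 = 316101/2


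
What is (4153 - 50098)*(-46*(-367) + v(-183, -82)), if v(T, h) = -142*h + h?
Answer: -1306859580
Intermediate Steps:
v(T, h) = -141*h
(4153 - 50098)*(-46*(-367) + v(-183, -82)) = (4153 - 50098)*(-46*(-367) - 141*(-82)) = -45945*(16882 + 11562) = -45945*28444 = -1306859580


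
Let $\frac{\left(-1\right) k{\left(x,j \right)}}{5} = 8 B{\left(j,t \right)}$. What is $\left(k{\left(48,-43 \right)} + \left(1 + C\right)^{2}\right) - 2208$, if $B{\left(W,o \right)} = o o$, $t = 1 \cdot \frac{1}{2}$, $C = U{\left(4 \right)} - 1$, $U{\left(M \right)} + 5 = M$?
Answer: $-2217$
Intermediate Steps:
$U{\left(M \right)} = -5 + M$
$C = -2$ ($C = \left(-5 + 4\right) - 1 = -1 - 1 = -2$)
$t = \frac{1}{2}$ ($t = 1 \cdot \frac{1}{2} = \frac{1}{2} \approx 0.5$)
$B{\left(W,o \right)} = o^{2}$
$k{\left(x,j \right)} = -10$ ($k{\left(x,j \right)} = - 5 \cdot \frac{8}{4} = - 5 \cdot 8 \cdot \frac{1}{4} = \left(-5\right) 2 = -10$)
$\left(k{\left(48,-43 \right)} + \left(1 + C\right)^{2}\right) - 2208 = \left(-10 + \left(1 - 2\right)^{2}\right) - 2208 = \left(-10 + \left(-1\right)^{2}\right) - 2208 = \left(-10 + 1\right) - 2208 = -9 - 2208 = -2217$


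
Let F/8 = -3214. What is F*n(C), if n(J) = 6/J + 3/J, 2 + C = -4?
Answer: 38568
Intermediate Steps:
C = -6 (C = -2 - 4 = -6)
n(J) = 9/J
F = -25712 (F = 8*(-3214) = -25712)
F*n(C) = -231408/(-6) = -231408*(-1)/6 = -25712*(-3/2) = 38568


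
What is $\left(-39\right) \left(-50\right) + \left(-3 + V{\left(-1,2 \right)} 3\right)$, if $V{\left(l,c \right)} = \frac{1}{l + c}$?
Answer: $1950$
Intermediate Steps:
$V{\left(l,c \right)} = \frac{1}{c + l}$
$\left(-39\right) \left(-50\right) + \left(-3 + V{\left(-1,2 \right)} 3\right) = \left(-39\right) \left(-50\right) - \left(3 - \frac{1}{2 - 1} \cdot 3\right) = 1950 - \left(3 - 1^{-1} \cdot 3\right) = 1950 + \left(-3 + 1 \cdot 3\right) = 1950 + \left(-3 + 3\right) = 1950 + 0 = 1950$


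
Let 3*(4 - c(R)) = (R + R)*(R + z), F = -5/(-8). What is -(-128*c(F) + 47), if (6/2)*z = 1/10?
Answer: 3869/9 ≈ 429.89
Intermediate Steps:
z = 1/30 (z = (1/3)/10 = (1/3)*(1/10) = 1/30 ≈ 0.033333)
F = 5/8 (F = -5*(-1/8) = 5/8 ≈ 0.62500)
c(R) = 4 - 2*R*(1/30 + R)/3 (c(R) = 4 - (R + R)*(R + 1/30)/3 = 4 - 2*R*(1/30 + R)/3)
-(-128*c(F) + 47) = -(-128*(4 - 2*(5/8)**2/3 - 1/45*5/8) + 47) = -(-128*(4 - 2/3*25/64 - 1/72) + 47) = -(-128*(4 - 25/96 - 1/72) + 47) = -(-128*1073/288 + 47) = -(-4292/9 + 47) = -1*(-3869/9) = 3869/9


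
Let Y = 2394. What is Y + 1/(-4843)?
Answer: 11594141/4843 ≈ 2394.0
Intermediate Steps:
Y + 1/(-4843) = 2394 + 1/(-4843) = 2394 - 1/4843 = 11594141/4843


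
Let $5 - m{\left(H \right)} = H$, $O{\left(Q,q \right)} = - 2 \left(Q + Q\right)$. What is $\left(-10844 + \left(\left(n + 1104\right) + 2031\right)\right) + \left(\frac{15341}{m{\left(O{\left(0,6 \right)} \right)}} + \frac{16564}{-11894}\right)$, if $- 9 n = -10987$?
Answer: $- \frac{915621937}{267615} \approx -3421.4$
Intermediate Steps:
$O{\left(Q,q \right)} = - 4 Q$ ($O{\left(Q,q \right)} = - 2 \cdot 2 Q = - 4 Q$)
$n = \frac{10987}{9}$ ($n = \left(- \frac{1}{9}\right) \left(-10987\right) = \frac{10987}{9} \approx 1220.8$)
$m{\left(H \right)} = 5 - H$
$\left(-10844 + \left(\left(n + 1104\right) + 2031\right)\right) + \left(\frac{15341}{m{\left(O{\left(0,6 \right)} \right)}} + \frac{16564}{-11894}\right) = \left(-10844 + \left(\left(\frac{10987}{9} + 1104\right) + 2031\right)\right) + \left(\frac{15341}{5 - \left(-4\right) 0} + \frac{16564}{-11894}\right) = \left(-10844 + \left(\frac{20923}{9} + 2031\right)\right) + \left(\frac{15341}{5 - 0} + 16564 \left(- \frac{1}{11894}\right)\right) = \left(-10844 + \frac{39202}{9}\right) - \left(\frac{8282}{5947} - \frac{15341}{5 + 0}\right) = - \frac{58394}{9} - \left(\frac{8282}{5947} - \frac{15341}{5}\right) = - \frac{58394}{9} + \left(15341 \cdot \frac{1}{5} - \frac{8282}{5947}\right) = - \frac{58394}{9} + \left(\frac{15341}{5} - \frac{8282}{5947}\right) = - \frac{58394}{9} + \frac{91191517}{29735} = - \frac{915621937}{267615}$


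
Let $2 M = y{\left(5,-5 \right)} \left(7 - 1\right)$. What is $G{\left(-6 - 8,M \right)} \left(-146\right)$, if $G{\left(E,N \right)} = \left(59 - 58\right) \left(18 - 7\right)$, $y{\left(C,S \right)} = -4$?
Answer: $-1606$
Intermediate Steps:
$M = -12$ ($M = \frac{\left(-4\right) \left(7 - 1\right)}{2} = \frac{\left(-4\right) 6}{2} = \frac{1}{2} \left(-24\right) = -12$)
$G{\left(E,N \right)} = 11$ ($G{\left(E,N \right)} = 1 \cdot 11 = 11$)
$G{\left(-6 - 8,M \right)} \left(-146\right) = 11 \left(-146\right) = -1606$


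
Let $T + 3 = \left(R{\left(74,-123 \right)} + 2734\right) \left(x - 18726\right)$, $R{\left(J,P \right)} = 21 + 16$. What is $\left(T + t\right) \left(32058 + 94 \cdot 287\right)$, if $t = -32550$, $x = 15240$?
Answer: $-572192202324$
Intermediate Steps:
$R{\left(J,P \right)} = 37$
$T = -9659709$ ($T = -3 + \left(37 + 2734\right) \left(15240 - 18726\right) = -3 + 2771 \left(-3486\right) = -3 - 9659706 = -9659709$)
$\left(T + t\right) \left(32058 + 94 \cdot 287\right) = \left(-9659709 - 32550\right) \left(32058 + 94 \cdot 287\right) = - 9692259 \left(32058 + 26978\right) = \left(-9692259\right) 59036 = -572192202324$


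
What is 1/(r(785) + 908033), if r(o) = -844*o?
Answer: 1/245493 ≈ 4.0734e-6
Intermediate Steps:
1/(r(785) + 908033) = 1/(-844*785 + 908033) = 1/(-662540 + 908033) = 1/245493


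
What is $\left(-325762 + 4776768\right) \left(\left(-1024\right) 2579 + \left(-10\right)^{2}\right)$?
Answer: $-11754198840776$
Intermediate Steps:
$\left(-325762 + 4776768\right) \left(\left(-1024\right) 2579 + \left(-10\right)^{2}\right) = 4451006 \left(-2640896 + 100\right) = 4451006 \left(-2640796\right) = -11754198840776$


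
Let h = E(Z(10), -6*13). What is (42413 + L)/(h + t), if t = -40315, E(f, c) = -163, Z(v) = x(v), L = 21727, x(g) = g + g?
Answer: -32070/20239 ≈ -1.5846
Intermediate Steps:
x(g) = 2*g
Z(v) = 2*v
h = -163
(42413 + L)/(h + t) = (42413 + 21727)/(-163 - 40315) = 64140/(-40478) = 64140*(-1/40478) = -32070/20239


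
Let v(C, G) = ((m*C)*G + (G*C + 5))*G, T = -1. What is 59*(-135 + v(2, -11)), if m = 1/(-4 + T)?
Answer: 1062/5 ≈ 212.40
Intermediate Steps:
m = -⅕ (m = 1/(-4 - 1) = 1/(-5) = -⅕ ≈ -0.20000)
v(C, G) = G*(5 + 4*C*G/5) (v(C, G) = ((-C/5)*G + (G*C + 5))*G = (-C*G/5 + (C*G + 5))*G = (-C*G/5 + (5 + C*G))*G = (5 + 4*C*G/5)*G = G*(5 + 4*C*G/5))
59*(-135 + v(2, -11)) = 59*(-135 + (⅕)*(-11)*(25 + 4*2*(-11))) = 59*(-135 + (⅕)*(-11)*(25 - 88)) = 59*(-135 + (⅕)*(-11)*(-63)) = 59*(-135 + 693/5) = 59*(18/5) = 1062/5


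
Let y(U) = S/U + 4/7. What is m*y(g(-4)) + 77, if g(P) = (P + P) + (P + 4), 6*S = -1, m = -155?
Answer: -4973/336 ≈ -14.801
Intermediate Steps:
S = -1/6 (S = (1/6)*(-1) = -1/6 ≈ -0.16667)
g(P) = 4 + 3*P (g(P) = 2*P + (4 + P) = 4 + 3*P)
y(U) = 4/7 - 1/(6*U) (y(U) = -1/(6*U) + 4/7 = 4/7 - 1/(6*U))
m*y(g(-4)) + 77 = -155*(-7 + 24*(4 + 3*(-4)))/(42*(4 + 3*(-4))) + 77 = -155*(-7 + 24*(4 - 12))/(42*(4 - 12)) + 77 = -155*(-7 + 24*(-8))/(42*(-8)) + 77 = -155*(-1)*(-7 - 192)/(42*8) + 77 = -155*(-1)*(-199)/(42*8) + 77 = -155*199/336 + 77 = -30845/336 + 77 = -4973/336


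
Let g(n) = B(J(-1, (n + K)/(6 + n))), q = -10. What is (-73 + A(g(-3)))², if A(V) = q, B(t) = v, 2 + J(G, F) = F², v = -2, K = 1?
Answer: 6889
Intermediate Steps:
J(G, F) = -2 + F²
B(t) = -2
g(n) = -2
A(V) = -10
(-73 + A(g(-3)))² = (-73 - 10)² = (-83)² = 6889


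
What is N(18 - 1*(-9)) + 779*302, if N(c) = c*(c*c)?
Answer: 254941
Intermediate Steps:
N(c) = c³ (N(c) = c*c² = c³)
N(18 - 1*(-9)) + 779*302 = (18 - 1*(-9))³ + 779*302 = (18 + 9)³ + 235258 = 27³ + 235258 = 19683 + 235258 = 254941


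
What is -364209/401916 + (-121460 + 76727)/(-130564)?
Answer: -1232236477/2186490026 ≈ -0.56357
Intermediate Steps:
-364209/401916 + (-121460 + 76727)/(-130564) = -364209*1/401916 - 44733*(-1/130564) = -121403/133972 + 44733/130564 = -1232236477/2186490026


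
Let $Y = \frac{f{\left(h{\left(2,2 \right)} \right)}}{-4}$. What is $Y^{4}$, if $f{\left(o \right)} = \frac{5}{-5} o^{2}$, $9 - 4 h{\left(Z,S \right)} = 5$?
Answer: $\frac{1}{256} \approx 0.0039063$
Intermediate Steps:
$h{\left(Z,S \right)} = 1$ ($h{\left(Z,S \right)} = \frac{9}{4} - \frac{5}{4} = 1$)
$f{\left(o \right)} = - o^{2}$ ($f{\left(o \right)} = 5 \left(- \frac{1}{5}\right) o^{2} = - o^{2}$)
$Y = \frac{1}{4}$ ($Y = \frac{\left(-1\right) 1^{2}}{-4} = \left(-1\right) 1 \left(- \frac{1}{4}\right) = \left(-1\right) \left(- \frac{1}{4}\right) = \frac{1}{4} \approx 0.25$)
$Y^{4} = \left(\frac{1}{4}\right)^{4} = \frac{1}{256}$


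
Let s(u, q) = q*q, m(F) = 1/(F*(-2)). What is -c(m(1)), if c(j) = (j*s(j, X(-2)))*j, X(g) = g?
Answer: -1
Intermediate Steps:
m(F) = -1/(2*F) (m(F) = 1/(-2*F) = -1/(2*F))
s(u, q) = q²
c(j) = 4*j² (c(j) = (j*(-2)²)*j = (j*4)*j = (4*j)*j = 4*j²)
-c(m(1)) = -4*(-½/1)² = -4*(-½*1)² = -4*(-½)² = -4/4 = -1*1 = -1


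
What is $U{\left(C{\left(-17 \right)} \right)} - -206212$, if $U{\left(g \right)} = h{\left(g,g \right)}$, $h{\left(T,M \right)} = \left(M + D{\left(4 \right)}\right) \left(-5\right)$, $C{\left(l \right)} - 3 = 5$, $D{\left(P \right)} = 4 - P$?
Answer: $206172$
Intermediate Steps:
$C{\left(l \right)} = 8$ ($C{\left(l \right)} = 3 + 5 = 8$)
$h{\left(T,M \right)} = - 5 M$ ($h{\left(T,M \right)} = \left(M + \left(4 - 4\right)\right) \left(-5\right) = \left(M + 0\right) \left(-5\right) = M \left(-5\right) = - 5 M$)
$U{\left(g \right)} = - 5 g$
$U{\left(C{\left(-17 \right)} \right)} - -206212 = \left(-5\right) 8 - -206212 = -40 + 206212 = 206172$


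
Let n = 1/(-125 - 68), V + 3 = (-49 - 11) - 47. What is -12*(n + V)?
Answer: 254772/193 ≈ 1320.1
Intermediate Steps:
V = -110 (V = -3 + ((-49 - 11) - 47) = -3 + (-60 - 47) = -3 - 107 = -110)
n = -1/193 (n = 1/(-193) = -1/193 ≈ -0.0051813)
-12*(n + V) = -12*(-1/193 - 110) = -12*(-21231/193) = 254772/193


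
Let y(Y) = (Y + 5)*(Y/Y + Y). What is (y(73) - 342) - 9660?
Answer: -4230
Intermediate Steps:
y(Y) = (1 + Y)*(5 + Y) (y(Y) = (5 + Y)*(1 + Y) = (1 + Y)*(5 + Y))
(y(73) - 342) - 9660 = ((5 + 73² + 6*73) - 342) - 9660 = ((5 + 5329 + 438) - 342) - 9660 = (5772 - 342) - 9660 = 5430 - 9660 = -4230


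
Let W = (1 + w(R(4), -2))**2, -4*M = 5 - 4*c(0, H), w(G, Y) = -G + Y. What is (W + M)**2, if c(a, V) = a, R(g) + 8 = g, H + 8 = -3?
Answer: 961/16 ≈ 60.063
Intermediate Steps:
H = -11 (H = -8 - 3 = -11)
R(g) = -8 + g
w(G, Y) = Y - G
M = -5/4 (M = -(5 - 4*0)/4 = -(5 + 0)/4 = -1/4*5 = -5/4 ≈ -1.2500)
W = 9 (W = (1 + (-2 - (-8 + 4)))**2 = (1 + (-2 - 1*(-4)))**2 = (1 + (-2 + 4))**2 = (1 + 2)**2 = 3**2 = 9)
(W + M)**2 = (9 - 5/4)**2 = (31/4)**2 = 961/16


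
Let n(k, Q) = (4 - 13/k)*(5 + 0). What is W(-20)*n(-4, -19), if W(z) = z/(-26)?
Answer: 725/26 ≈ 27.885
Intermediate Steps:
W(z) = -z/26 (W(z) = z*(-1/26) = -z/26)
n(k, Q) = 20 - 65/k (n(k, Q) = (4 - 13/k)*5 = 20 - 65/k)
W(-20)*n(-4, -19) = (-1/26*(-20))*(20 - 65/(-4)) = 10*(20 - 65*(-¼))/13 = 10*(20 + 65/4)/13 = (10/13)*(145/4) = 725/26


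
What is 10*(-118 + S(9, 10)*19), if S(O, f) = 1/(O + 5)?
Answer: -8165/7 ≈ -1166.4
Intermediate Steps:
S(O, f) = 1/(5 + O)
10*(-118 + S(9, 10)*19) = 10*(-118 + 19/(5 + 9)) = 10*(-118 + 19/14) = 10*(-1633/14) = -8165/7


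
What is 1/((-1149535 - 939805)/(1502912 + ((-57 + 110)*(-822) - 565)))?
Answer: -1458781/2089340 ≈ -0.69820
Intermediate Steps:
1/((-1149535 - 939805)/(1502912 + ((-57 + 110)*(-822) - 565))) = 1/(-2089340/(1502912 + (53*(-822) - 565))) = 1/(-2089340/(1502912 + (-43566 - 565))) = 1/(-2089340/(1502912 - 44131)) = 1/(-2089340/1458781) = -1458781/2089340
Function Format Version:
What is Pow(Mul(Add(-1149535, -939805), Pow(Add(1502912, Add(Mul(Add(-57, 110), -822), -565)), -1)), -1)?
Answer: Rational(-1458781, 2089340) ≈ -0.69820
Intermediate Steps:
Pow(Mul(Add(-1149535, -939805), Pow(Add(1502912, Add(Mul(Add(-57, 110), -822), -565)), -1)), -1) = Pow(Mul(-2089340, Pow(Add(1502912, Add(Mul(53, -822), -565)), -1)), -1) = Pow(Mul(-2089340, Pow(Add(1502912, Add(-43566, -565)), -1)), -1) = Pow(Mul(-2089340, Pow(Add(1502912, -44131), -1)), -1) = Pow(Mul(-2089340, Pow(1458781, -1)), -1) = Pow(Mul(-2089340, Rational(1, 1458781)), -1) = Pow(Rational(-2089340, 1458781), -1) = Rational(-1458781, 2089340)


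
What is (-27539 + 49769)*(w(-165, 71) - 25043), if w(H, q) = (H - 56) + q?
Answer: -560040390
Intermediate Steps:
w(H, q) = -56 + H + q (w(H, q) = (-56 + H) + q = -56 + H + q)
(-27539 + 49769)*(w(-165, 71) - 25043) = (-27539 + 49769)*((-56 - 165 + 71) - 25043) = 22230*(-150 - 25043) = 22230*(-25193) = -560040390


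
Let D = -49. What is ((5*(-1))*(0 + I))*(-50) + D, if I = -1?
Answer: -299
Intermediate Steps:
((5*(-1))*(0 + I))*(-50) + D = ((5*(-1))*(0 - 1))*(-50) - 49 = -5*(-1)*(-50) - 49 = 5*(-50) - 49 = -250 - 49 = -299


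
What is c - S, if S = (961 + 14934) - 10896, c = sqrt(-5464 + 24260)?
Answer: -4999 + 2*sqrt(4699) ≈ -4861.9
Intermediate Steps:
c = 2*sqrt(4699) (c = sqrt(18796) = 2*sqrt(4699) ≈ 137.10)
S = 4999 (S = 15895 - 10896 = 4999)
c - S = 2*sqrt(4699) - 1*4999 = 2*sqrt(4699) - 4999 = -4999 + 2*sqrt(4699)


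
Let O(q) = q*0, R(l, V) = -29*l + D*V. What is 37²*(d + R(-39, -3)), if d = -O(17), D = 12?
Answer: 1499055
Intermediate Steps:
R(l, V) = -29*l + 12*V
O(q) = 0
d = 0 (d = -1*0 = 0)
37²*(d + R(-39, -3)) = 37²*(0 + (-29*(-39) + 12*(-3))) = 1369*(0 + (1131 - 36)) = 1369*(0 + 1095) = 1369*1095 = 1499055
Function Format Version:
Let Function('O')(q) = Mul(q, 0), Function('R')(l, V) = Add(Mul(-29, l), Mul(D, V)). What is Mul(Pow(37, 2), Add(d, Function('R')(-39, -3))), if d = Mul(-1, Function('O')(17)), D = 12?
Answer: 1499055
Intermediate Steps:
Function('R')(l, V) = Add(Mul(-29, l), Mul(12, V))
Function('O')(q) = 0
d = 0 (d = Mul(-1, 0) = 0)
Mul(Pow(37, 2), Add(d, Function('R')(-39, -3))) = Mul(Pow(37, 2), Add(0, Add(Mul(-29, -39), Mul(12, -3)))) = Mul(1369, Add(0, Add(1131, -36))) = Mul(1369, Add(0, 1095)) = Mul(1369, 1095) = 1499055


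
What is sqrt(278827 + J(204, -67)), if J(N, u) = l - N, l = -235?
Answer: 6*sqrt(7733) ≈ 527.63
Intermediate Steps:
J(N, u) = -235 - N
sqrt(278827 + J(204, -67)) = sqrt(278827 + (-235 - 1*204)) = sqrt(278827 + (-235 - 204)) = sqrt(278827 - 439) = sqrt(278388) = 6*sqrt(7733)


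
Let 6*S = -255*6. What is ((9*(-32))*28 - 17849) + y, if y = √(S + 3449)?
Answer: -25913 + √3194 ≈ -25857.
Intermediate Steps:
S = -255 (S = (-255*6)/6 = (⅙)*(-1530) = -255)
y = √3194 (y = √(-255 + 3449) = √3194 ≈ 56.516)
((9*(-32))*28 - 17849) + y = ((9*(-32))*28 - 17849) + √3194 = (-288*28 - 17849) + √3194 = (-8064 - 17849) + √3194 = -25913 + √3194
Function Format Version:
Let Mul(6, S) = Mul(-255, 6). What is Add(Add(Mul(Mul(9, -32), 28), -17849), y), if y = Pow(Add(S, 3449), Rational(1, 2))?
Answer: Add(-25913, Pow(3194, Rational(1, 2))) ≈ -25857.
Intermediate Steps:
S = -255 (S = Mul(Rational(1, 6), Mul(-255, 6)) = Mul(Rational(1, 6), -1530) = -255)
y = Pow(3194, Rational(1, 2)) (y = Pow(Add(-255, 3449), Rational(1, 2)) = Pow(3194, Rational(1, 2)) ≈ 56.516)
Add(Add(Mul(Mul(9, -32), 28), -17849), y) = Add(Add(Mul(Mul(9, -32), 28), -17849), Pow(3194, Rational(1, 2))) = Add(Add(Mul(-288, 28), -17849), Pow(3194, Rational(1, 2))) = Add(Add(-8064, -17849), Pow(3194, Rational(1, 2))) = Add(-25913, Pow(3194, Rational(1, 2)))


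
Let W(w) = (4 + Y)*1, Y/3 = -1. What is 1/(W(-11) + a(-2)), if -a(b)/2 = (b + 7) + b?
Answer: -1/5 ≈ -0.20000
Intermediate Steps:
Y = -3 (Y = 3*(-1) = -3)
W(w) = 1 (W(w) = (4 - 3)*1 = 1*1 = 1)
a(b) = -14 - 4*b (a(b) = -2*((b + 7) + b) = -2*((7 + b) + b) = -2*(7 + 2*b) = -14 - 4*b)
1/(W(-11) + a(-2)) = 1/(1 + (-14 - 4*(-2))) = 1/(1 + (-14 + 8)) = 1/(1 - 6) = 1/(-5) = -1/5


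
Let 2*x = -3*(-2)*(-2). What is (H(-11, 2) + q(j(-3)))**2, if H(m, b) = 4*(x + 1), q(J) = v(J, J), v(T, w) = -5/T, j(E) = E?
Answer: 3025/9 ≈ 336.11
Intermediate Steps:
x = -6 (x = (-3*(-2)*(-2))/2 = (6*(-2))/2 = (1/2)*(-12) = -6)
q(J) = -5/J
H(m, b) = -20 (H(m, b) = 4*(-6 + 1) = 4*(-5) = -20)
(H(-11, 2) + q(j(-3)))**2 = (-20 - 5/(-3))**2 = (-20 - 5*(-1/3))**2 = (-20 + 5/3)**2 = (-55/3)**2 = 3025/9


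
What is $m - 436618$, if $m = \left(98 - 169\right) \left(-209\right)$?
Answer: $-421779$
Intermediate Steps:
$m = 14839$ ($m = \left(98 - 169\right) \left(-209\right) = \left(-71\right) \left(-209\right) = 14839$)
$m - 436618 = 14839 - 436618 = -421779$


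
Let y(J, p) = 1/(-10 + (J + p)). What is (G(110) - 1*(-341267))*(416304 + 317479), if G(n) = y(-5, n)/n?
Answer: 2616846396721233/10450 ≈ 2.5042e+11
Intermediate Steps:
y(J, p) = 1/(-10 + J + p)
G(n) = 1/(n*(-15 + n)) (G(n) = 1/((-10 - 5 + n)*n) = 1/((-15 + n)*n) = 1/(n*(-15 + n)))
(G(110) - 1*(-341267))*(416304 + 317479) = (1/(110*(-15 + 110)) - 1*(-341267))*(416304 + 317479) = ((1/110)/95 + 341267)*733783 = ((1/110)*(1/95) + 341267)*733783 = (1/10450 + 341267)*733783 = (3566240151/10450)*733783 = 2616846396721233/10450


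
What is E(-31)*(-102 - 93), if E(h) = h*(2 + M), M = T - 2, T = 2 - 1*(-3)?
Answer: 30225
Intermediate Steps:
T = 5 (T = 2 + 3 = 5)
M = 3 (M = 5 - 2 = 3)
E(h) = 5*h (E(h) = h*(2 + 3) = h*5 = 5*h)
E(-31)*(-102 - 93) = (5*(-31))*(-102 - 93) = -155*(-195) = 30225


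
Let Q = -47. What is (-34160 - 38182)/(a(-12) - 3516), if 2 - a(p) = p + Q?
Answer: 72342/3455 ≈ 20.938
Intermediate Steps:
a(p) = 49 - p (a(p) = 2 - (p - 47) = 2 - (-47 + p) = 2 + (47 - p) = 49 - p)
(-34160 - 38182)/(a(-12) - 3516) = (-34160 - 38182)/((49 - 1*(-12)) - 3516) = -72342/((49 + 12) - 3516) = -72342/(61 - 3516) = -72342/(-3455) = -72342*(-1/3455) = 72342/3455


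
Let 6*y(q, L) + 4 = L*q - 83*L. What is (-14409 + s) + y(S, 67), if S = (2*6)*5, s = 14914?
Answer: 495/2 ≈ 247.50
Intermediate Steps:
S = 60 (S = 12*5 = 60)
y(q, L) = -2/3 - 83*L/6 + L*q/6 (y(q, L) = -2/3 + (L*q - 83*L)/6 = -2/3 + (-83*L + L*q)/6 = -2/3 + (-83*L/6 + L*q/6) = -2/3 - 83*L/6 + L*q/6)
(-14409 + s) + y(S, 67) = (-14409 + 14914) + (-2/3 - 83/6*67 + (1/6)*67*60) = 505 + (-2/3 - 5561/6 + 670) = 505 - 515/2 = 495/2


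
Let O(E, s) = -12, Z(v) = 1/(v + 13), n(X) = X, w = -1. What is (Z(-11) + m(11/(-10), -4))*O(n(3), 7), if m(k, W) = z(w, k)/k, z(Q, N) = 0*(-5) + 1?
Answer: 54/11 ≈ 4.9091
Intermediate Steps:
z(Q, N) = 1 (z(Q, N) = 0 + 1 = 1)
m(k, W) = 1/k
Z(v) = 1/(13 + v)
(Z(-11) + m(11/(-10), -4))*O(n(3), 7) = (1/(13 - 11) + 1/(11/(-10)))*(-12) = (1/2 + 1/(11*(-⅒)))*(-12) = (½ + 1/(-11/10))*(-12) = (½ - 10/11)*(-12) = -9/22*(-12) = 54/11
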